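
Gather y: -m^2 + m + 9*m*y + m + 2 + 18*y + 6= -m^2 + 2*m + y*(9*m + 18) + 8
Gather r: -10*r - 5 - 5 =-10*r - 10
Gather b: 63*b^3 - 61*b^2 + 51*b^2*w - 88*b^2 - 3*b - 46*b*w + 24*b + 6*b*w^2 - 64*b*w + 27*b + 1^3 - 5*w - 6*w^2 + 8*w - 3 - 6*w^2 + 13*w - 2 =63*b^3 + b^2*(51*w - 149) + b*(6*w^2 - 110*w + 48) - 12*w^2 + 16*w - 4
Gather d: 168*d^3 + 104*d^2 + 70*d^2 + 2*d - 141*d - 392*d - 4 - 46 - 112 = 168*d^3 + 174*d^2 - 531*d - 162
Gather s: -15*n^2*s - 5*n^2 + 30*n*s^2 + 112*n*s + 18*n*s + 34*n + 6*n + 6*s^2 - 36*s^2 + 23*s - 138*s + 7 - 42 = -5*n^2 + 40*n + s^2*(30*n - 30) + s*(-15*n^2 + 130*n - 115) - 35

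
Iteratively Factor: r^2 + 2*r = (r)*(r + 2)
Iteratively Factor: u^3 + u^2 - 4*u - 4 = (u - 2)*(u^2 + 3*u + 2) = (u - 2)*(u + 1)*(u + 2)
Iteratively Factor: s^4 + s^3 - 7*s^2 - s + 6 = (s - 2)*(s^3 + 3*s^2 - s - 3) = (s - 2)*(s + 3)*(s^2 - 1) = (s - 2)*(s - 1)*(s + 3)*(s + 1)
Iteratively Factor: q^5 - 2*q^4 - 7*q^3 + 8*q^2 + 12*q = (q + 1)*(q^4 - 3*q^3 - 4*q^2 + 12*q) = (q - 3)*(q + 1)*(q^3 - 4*q) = q*(q - 3)*(q + 1)*(q^2 - 4) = q*(q - 3)*(q + 1)*(q + 2)*(q - 2)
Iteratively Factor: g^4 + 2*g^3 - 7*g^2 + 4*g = (g)*(g^3 + 2*g^2 - 7*g + 4) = g*(g + 4)*(g^2 - 2*g + 1) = g*(g - 1)*(g + 4)*(g - 1)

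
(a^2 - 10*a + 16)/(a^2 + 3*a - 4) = (a^2 - 10*a + 16)/(a^2 + 3*a - 4)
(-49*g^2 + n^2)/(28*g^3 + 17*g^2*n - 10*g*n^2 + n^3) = (-7*g - n)/(4*g^2 + 3*g*n - n^2)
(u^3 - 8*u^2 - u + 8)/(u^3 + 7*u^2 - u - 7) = (u - 8)/(u + 7)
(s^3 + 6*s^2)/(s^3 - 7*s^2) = (s + 6)/(s - 7)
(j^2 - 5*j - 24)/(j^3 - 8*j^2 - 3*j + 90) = (j - 8)/(j^2 - 11*j + 30)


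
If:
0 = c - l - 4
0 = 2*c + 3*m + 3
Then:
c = -3*m/2 - 3/2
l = -3*m/2 - 11/2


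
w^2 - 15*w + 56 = (w - 8)*(w - 7)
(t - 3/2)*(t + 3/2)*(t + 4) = t^3 + 4*t^2 - 9*t/4 - 9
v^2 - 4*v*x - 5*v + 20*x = (v - 5)*(v - 4*x)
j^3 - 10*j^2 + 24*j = j*(j - 6)*(j - 4)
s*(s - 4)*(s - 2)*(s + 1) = s^4 - 5*s^3 + 2*s^2 + 8*s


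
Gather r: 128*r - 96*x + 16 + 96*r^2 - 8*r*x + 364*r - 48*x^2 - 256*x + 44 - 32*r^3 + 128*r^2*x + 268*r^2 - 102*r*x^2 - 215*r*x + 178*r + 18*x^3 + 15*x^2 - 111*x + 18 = -32*r^3 + r^2*(128*x + 364) + r*(-102*x^2 - 223*x + 670) + 18*x^3 - 33*x^2 - 463*x + 78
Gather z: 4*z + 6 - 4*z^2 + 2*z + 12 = -4*z^2 + 6*z + 18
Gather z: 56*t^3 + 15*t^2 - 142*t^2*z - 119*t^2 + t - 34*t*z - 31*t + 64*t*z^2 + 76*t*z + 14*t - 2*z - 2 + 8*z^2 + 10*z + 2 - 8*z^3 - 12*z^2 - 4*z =56*t^3 - 104*t^2 - 16*t - 8*z^3 + z^2*(64*t - 4) + z*(-142*t^2 + 42*t + 4)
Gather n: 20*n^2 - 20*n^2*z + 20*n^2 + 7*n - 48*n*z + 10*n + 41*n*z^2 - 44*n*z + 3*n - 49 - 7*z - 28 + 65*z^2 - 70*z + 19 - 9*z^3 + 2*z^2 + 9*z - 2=n^2*(40 - 20*z) + n*(41*z^2 - 92*z + 20) - 9*z^3 + 67*z^2 - 68*z - 60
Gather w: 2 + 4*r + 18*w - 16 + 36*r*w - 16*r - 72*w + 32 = -12*r + w*(36*r - 54) + 18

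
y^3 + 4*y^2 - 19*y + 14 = (y - 2)*(y - 1)*(y + 7)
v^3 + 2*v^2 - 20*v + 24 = (v - 2)^2*(v + 6)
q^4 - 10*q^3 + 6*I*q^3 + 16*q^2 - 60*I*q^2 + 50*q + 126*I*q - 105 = (q - 7)*(q - 3)*(q + I)*(q + 5*I)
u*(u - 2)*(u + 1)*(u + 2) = u^4 + u^3 - 4*u^2 - 4*u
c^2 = c^2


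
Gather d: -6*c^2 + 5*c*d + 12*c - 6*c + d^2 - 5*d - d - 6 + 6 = -6*c^2 + 6*c + d^2 + d*(5*c - 6)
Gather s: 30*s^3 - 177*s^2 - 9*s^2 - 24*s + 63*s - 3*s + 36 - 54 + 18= 30*s^3 - 186*s^2 + 36*s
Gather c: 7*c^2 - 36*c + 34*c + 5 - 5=7*c^2 - 2*c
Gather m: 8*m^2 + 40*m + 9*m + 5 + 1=8*m^2 + 49*m + 6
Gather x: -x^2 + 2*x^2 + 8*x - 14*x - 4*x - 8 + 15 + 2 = x^2 - 10*x + 9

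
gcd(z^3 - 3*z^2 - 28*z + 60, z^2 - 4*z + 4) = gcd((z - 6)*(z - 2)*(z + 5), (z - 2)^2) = z - 2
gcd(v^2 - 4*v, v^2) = v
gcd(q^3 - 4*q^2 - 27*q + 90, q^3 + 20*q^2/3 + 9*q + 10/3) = q + 5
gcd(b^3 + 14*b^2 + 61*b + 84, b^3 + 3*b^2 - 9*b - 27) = b + 3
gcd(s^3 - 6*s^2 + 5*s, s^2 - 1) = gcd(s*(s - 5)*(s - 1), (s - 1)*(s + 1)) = s - 1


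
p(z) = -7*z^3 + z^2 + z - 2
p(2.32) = -81.71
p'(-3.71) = -295.47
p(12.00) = -11942.00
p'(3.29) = -219.73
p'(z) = -21*z^2 + 2*z + 1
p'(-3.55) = -270.75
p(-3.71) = 365.51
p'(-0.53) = -5.96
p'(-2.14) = -99.45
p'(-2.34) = -118.67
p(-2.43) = 101.92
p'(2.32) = -107.39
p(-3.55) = 320.22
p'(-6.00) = -767.00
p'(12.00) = -2999.00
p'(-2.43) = -127.86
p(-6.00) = 1540.00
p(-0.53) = -1.21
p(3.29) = -237.16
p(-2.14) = 69.04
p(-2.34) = 90.83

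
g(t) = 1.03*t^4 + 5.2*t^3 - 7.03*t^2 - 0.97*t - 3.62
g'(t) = 4.12*t^3 + 15.6*t^2 - 14.06*t - 0.97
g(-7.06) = 381.89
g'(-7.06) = -573.96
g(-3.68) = -165.50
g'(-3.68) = 56.71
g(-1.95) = -52.12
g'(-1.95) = 55.22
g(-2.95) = -117.43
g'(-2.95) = 70.50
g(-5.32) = -155.33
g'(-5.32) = -105.00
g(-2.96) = -118.13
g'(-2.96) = 70.48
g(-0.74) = -8.55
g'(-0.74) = 16.31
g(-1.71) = -39.71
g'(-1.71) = 48.09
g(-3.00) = -120.95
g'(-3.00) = 70.37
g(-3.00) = -120.95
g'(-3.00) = 70.37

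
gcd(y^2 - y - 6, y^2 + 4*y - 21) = y - 3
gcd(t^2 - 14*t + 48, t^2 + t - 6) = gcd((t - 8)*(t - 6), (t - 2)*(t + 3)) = 1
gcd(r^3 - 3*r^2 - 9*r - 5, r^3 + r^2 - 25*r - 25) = r^2 - 4*r - 5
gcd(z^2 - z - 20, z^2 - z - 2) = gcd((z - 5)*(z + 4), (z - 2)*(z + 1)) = 1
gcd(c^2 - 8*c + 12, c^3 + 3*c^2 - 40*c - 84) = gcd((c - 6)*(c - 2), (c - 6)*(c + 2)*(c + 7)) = c - 6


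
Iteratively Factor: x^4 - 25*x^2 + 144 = (x - 4)*(x^3 + 4*x^2 - 9*x - 36) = (x - 4)*(x + 4)*(x^2 - 9) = (x - 4)*(x - 3)*(x + 4)*(x + 3)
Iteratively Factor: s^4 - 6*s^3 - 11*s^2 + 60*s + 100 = (s + 2)*(s^3 - 8*s^2 + 5*s + 50) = (s - 5)*(s + 2)*(s^2 - 3*s - 10) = (s - 5)^2*(s + 2)*(s + 2)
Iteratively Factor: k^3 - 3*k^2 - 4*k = (k)*(k^2 - 3*k - 4) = k*(k - 4)*(k + 1)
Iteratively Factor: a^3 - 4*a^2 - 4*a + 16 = (a - 4)*(a^2 - 4) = (a - 4)*(a + 2)*(a - 2)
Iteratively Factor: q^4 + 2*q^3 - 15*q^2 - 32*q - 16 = (q - 4)*(q^3 + 6*q^2 + 9*q + 4) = (q - 4)*(q + 4)*(q^2 + 2*q + 1) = (q - 4)*(q + 1)*(q + 4)*(q + 1)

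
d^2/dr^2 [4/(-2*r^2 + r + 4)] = 8*(-4*r^2 + 2*r + (4*r - 1)^2 + 8)/(-2*r^2 + r + 4)^3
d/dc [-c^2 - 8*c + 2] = -2*c - 8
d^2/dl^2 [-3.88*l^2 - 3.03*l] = -7.76000000000000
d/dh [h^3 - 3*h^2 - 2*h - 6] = 3*h^2 - 6*h - 2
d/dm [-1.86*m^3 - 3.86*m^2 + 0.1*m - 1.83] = -5.58*m^2 - 7.72*m + 0.1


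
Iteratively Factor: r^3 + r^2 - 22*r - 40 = (r + 4)*(r^2 - 3*r - 10) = (r - 5)*(r + 4)*(r + 2)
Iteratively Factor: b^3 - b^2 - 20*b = (b + 4)*(b^2 - 5*b) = (b - 5)*(b + 4)*(b)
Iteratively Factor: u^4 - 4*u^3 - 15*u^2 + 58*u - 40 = (u - 5)*(u^3 + u^2 - 10*u + 8) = (u - 5)*(u + 4)*(u^2 - 3*u + 2) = (u - 5)*(u - 1)*(u + 4)*(u - 2)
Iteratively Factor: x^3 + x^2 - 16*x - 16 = (x + 1)*(x^2 - 16) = (x - 4)*(x + 1)*(x + 4)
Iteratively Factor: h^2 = (h)*(h)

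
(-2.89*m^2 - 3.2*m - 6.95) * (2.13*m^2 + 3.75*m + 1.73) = -6.1557*m^4 - 17.6535*m^3 - 31.8032*m^2 - 31.5985*m - 12.0235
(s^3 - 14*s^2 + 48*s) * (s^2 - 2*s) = s^5 - 16*s^4 + 76*s^3 - 96*s^2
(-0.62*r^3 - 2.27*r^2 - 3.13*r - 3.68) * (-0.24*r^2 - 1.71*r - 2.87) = 0.1488*r^5 + 1.605*r^4 + 6.4123*r^3 + 12.7504*r^2 + 15.2759*r + 10.5616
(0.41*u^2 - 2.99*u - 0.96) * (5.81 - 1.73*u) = -0.7093*u^3 + 7.5548*u^2 - 15.7111*u - 5.5776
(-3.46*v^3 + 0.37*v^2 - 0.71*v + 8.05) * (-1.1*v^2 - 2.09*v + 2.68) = 3.806*v^5 + 6.8244*v^4 - 9.2651*v^3 - 6.3795*v^2 - 18.7273*v + 21.574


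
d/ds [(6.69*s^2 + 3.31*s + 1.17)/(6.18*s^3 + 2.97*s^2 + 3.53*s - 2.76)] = (-41.3442*s^4 - 40.9116*s^3 - 7.9068*s^2 - 43.8786*s - 13.2657)/(38.1924*s^6 + 36.7092*s^5 + 52.4517*s^4 - 13.1454*s^3 - 3.9335*s^2 - 19.4856*s + 7.6176)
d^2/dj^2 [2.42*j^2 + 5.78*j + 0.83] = 4.84000000000000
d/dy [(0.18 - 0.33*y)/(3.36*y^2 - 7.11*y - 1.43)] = (1.1088*y^2 - 1.2096*y + 1.7517)/(11.2896*y^4 - 47.7792*y^3 + 40.9425*y^2 + 20.3346*y + 2.0449)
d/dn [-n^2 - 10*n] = -2*n - 10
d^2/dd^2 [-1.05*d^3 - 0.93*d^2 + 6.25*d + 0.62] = -6.3*d - 1.86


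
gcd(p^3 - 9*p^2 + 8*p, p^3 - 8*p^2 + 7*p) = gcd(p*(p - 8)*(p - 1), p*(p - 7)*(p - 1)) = p^2 - p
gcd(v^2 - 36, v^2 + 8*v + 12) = v + 6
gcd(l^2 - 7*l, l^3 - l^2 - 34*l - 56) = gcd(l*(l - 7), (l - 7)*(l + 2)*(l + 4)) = l - 7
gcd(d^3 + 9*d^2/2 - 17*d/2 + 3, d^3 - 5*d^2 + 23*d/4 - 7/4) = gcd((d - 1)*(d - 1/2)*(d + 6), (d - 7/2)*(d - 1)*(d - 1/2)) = d^2 - 3*d/2 + 1/2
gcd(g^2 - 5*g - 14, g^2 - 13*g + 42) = g - 7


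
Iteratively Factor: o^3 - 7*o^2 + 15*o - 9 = (o - 3)*(o^2 - 4*o + 3) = (o - 3)^2*(o - 1)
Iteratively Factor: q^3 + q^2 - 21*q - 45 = (q + 3)*(q^2 - 2*q - 15) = (q - 5)*(q + 3)*(q + 3)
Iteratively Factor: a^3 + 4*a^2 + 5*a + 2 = (a + 2)*(a^2 + 2*a + 1) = (a + 1)*(a + 2)*(a + 1)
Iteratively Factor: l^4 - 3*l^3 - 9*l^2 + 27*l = (l - 3)*(l^3 - 9*l) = (l - 3)^2*(l^2 + 3*l) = l*(l - 3)^2*(l + 3)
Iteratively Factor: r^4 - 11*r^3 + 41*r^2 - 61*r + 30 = (r - 2)*(r^3 - 9*r^2 + 23*r - 15) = (r - 3)*(r - 2)*(r^2 - 6*r + 5) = (r - 5)*(r - 3)*(r - 2)*(r - 1)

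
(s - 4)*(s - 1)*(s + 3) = s^3 - 2*s^2 - 11*s + 12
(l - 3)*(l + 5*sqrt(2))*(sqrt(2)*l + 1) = sqrt(2)*l^3 - 3*sqrt(2)*l^2 + 11*l^2 - 33*l + 5*sqrt(2)*l - 15*sqrt(2)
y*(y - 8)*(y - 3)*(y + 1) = y^4 - 10*y^3 + 13*y^2 + 24*y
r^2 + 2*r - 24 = (r - 4)*(r + 6)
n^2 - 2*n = n*(n - 2)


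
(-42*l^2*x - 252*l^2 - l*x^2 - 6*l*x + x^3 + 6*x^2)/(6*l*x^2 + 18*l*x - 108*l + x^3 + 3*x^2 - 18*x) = (-7*l + x)/(x - 3)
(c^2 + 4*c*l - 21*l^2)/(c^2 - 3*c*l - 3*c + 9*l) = (c + 7*l)/(c - 3)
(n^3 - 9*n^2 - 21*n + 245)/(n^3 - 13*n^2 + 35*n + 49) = (n + 5)/(n + 1)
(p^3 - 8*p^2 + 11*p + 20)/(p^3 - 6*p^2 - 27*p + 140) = (p^2 - 4*p - 5)/(p^2 - 2*p - 35)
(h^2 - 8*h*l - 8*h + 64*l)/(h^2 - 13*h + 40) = (h - 8*l)/(h - 5)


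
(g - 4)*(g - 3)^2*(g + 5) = g^4 - 5*g^3 - 17*g^2 + 129*g - 180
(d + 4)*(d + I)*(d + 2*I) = d^3 + 4*d^2 + 3*I*d^2 - 2*d + 12*I*d - 8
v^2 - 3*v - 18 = (v - 6)*(v + 3)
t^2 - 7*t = t*(t - 7)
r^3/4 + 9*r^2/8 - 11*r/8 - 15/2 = (r/4 + 1)*(r - 5/2)*(r + 3)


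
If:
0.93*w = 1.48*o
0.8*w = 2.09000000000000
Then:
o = 1.64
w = 2.61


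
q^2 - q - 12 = (q - 4)*(q + 3)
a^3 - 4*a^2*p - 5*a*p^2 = a*(a - 5*p)*(a + p)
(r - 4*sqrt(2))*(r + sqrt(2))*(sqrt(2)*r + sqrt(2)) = sqrt(2)*r^3 - 6*r^2 + sqrt(2)*r^2 - 8*sqrt(2)*r - 6*r - 8*sqrt(2)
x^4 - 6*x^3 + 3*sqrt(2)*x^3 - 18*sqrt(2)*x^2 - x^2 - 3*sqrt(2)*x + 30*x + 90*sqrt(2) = (x - 5)*(x - 3)*(x + 2)*(x + 3*sqrt(2))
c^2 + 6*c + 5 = (c + 1)*(c + 5)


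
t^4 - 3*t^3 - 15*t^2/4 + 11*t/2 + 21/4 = (t - 7/2)*(t - 3/2)*(t + 1)^2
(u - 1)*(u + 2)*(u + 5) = u^3 + 6*u^2 + 3*u - 10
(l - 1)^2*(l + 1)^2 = l^4 - 2*l^2 + 1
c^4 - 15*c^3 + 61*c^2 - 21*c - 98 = (c - 7)^2*(c - 2)*(c + 1)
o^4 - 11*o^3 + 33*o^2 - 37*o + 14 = (o - 7)*(o - 2)*(o - 1)^2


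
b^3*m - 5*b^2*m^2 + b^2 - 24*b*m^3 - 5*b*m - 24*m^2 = (b - 8*m)*(b + 3*m)*(b*m + 1)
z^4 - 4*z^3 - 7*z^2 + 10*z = z*(z - 5)*(z - 1)*(z + 2)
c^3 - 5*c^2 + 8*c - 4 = (c - 2)^2*(c - 1)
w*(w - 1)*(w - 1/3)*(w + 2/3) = w^4 - 2*w^3/3 - 5*w^2/9 + 2*w/9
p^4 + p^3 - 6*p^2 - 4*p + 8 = (p - 2)*(p - 1)*(p + 2)^2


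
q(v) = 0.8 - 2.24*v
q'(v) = -2.24000000000000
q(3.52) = -7.08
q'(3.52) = -2.24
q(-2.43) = 6.24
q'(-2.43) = -2.24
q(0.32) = 0.08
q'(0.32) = -2.24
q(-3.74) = 9.18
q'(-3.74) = -2.24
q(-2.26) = 5.86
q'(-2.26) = -2.24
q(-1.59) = 4.36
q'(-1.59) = -2.24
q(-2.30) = 5.95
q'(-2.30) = -2.24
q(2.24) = -4.22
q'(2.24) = -2.24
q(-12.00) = 27.68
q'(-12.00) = -2.24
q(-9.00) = 20.96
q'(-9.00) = -2.24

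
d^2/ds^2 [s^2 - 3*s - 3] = 2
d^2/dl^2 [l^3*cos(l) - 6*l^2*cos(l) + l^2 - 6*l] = -l^3*cos(l) + 6*sqrt(2)*l^2*cos(l + pi/4) + 24*l*sin(l) + 6*l*cos(l) - 12*cos(l) + 2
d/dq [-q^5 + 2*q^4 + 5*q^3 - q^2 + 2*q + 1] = -5*q^4 + 8*q^3 + 15*q^2 - 2*q + 2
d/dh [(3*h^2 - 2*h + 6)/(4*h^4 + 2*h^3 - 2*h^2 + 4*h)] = (-12*h^5 + 9*h^4 - 44*h^3 - 14*h^2 + 12*h - 12)/(2*h^2*(4*h^6 + 4*h^5 - 3*h^4 + 6*h^3 + 5*h^2 - 4*h + 4))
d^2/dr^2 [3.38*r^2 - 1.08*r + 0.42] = 6.76000000000000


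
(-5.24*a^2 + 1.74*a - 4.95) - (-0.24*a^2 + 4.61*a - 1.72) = -5.0*a^2 - 2.87*a - 3.23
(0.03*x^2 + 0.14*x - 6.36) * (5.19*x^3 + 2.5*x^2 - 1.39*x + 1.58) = 0.1557*x^5 + 0.8016*x^4 - 32.7001*x^3 - 16.0472*x^2 + 9.0616*x - 10.0488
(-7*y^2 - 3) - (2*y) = -7*y^2 - 2*y - 3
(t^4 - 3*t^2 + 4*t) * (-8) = -8*t^4 + 24*t^2 - 32*t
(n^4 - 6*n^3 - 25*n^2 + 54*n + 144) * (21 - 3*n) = -3*n^5 + 39*n^4 - 51*n^3 - 687*n^2 + 702*n + 3024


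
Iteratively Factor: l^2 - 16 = (l + 4)*(l - 4)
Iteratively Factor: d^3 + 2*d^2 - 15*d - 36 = (d + 3)*(d^2 - d - 12) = (d - 4)*(d + 3)*(d + 3)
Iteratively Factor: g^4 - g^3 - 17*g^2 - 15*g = (g)*(g^3 - g^2 - 17*g - 15) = g*(g + 3)*(g^2 - 4*g - 5) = g*(g + 1)*(g + 3)*(g - 5)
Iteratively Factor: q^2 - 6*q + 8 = (q - 2)*(q - 4)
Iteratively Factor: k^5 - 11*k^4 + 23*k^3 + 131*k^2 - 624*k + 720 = (k - 3)*(k^4 - 8*k^3 - k^2 + 128*k - 240) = (k - 3)^2*(k^3 - 5*k^2 - 16*k + 80) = (k - 3)^2*(k + 4)*(k^2 - 9*k + 20) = (k - 4)*(k - 3)^2*(k + 4)*(k - 5)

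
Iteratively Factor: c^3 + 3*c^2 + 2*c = (c + 1)*(c^2 + 2*c) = (c + 1)*(c + 2)*(c)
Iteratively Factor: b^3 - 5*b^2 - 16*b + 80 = (b - 5)*(b^2 - 16) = (b - 5)*(b + 4)*(b - 4)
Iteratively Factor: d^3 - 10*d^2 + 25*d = (d - 5)*(d^2 - 5*d) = d*(d - 5)*(d - 5)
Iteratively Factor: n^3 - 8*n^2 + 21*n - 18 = (n - 3)*(n^2 - 5*n + 6) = (n - 3)^2*(n - 2)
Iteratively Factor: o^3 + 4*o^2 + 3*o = (o + 1)*(o^2 + 3*o) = o*(o + 1)*(o + 3)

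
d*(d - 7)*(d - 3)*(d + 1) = d^4 - 9*d^3 + 11*d^2 + 21*d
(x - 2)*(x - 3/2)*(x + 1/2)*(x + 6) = x^4 + 3*x^3 - 67*x^2/4 + 9*x + 9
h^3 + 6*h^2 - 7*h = h*(h - 1)*(h + 7)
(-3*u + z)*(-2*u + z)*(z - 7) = 6*u^2*z - 42*u^2 - 5*u*z^2 + 35*u*z + z^3 - 7*z^2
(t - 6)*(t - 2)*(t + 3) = t^3 - 5*t^2 - 12*t + 36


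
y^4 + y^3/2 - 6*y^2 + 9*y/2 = y*(y - 3/2)*(y - 1)*(y + 3)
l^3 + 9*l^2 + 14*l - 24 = (l - 1)*(l + 4)*(l + 6)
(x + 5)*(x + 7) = x^2 + 12*x + 35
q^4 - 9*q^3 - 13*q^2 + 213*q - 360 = (q - 8)*(q - 3)^2*(q + 5)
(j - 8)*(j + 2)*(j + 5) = j^3 - j^2 - 46*j - 80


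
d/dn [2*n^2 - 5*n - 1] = 4*n - 5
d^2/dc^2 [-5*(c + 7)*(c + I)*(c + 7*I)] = -30*c - 70 - 80*I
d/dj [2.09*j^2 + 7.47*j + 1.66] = 4.18*j + 7.47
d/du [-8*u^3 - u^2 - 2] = 2*u*(-12*u - 1)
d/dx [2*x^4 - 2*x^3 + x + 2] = 8*x^3 - 6*x^2 + 1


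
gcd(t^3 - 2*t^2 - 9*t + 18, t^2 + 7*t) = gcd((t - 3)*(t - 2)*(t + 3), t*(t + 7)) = 1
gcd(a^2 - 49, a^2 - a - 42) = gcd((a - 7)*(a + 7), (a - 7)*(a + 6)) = a - 7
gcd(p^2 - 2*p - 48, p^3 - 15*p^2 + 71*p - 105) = 1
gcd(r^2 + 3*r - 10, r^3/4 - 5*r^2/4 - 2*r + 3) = 1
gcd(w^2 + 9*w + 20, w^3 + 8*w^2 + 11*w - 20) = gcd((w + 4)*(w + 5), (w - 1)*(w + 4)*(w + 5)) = w^2 + 9*w + 20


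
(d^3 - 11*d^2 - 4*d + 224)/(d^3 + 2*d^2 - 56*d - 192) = (d - 7)/(d + 6)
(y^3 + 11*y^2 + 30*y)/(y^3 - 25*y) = (y + 6)/(y - 5)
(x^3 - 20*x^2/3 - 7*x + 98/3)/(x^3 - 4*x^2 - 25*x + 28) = (3*x^2 + x - 14)/(3*(x^2 + 3*x - 4))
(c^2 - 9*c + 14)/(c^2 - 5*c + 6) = (c - 7)/(c - 3)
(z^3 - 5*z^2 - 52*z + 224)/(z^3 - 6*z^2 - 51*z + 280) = (z - 4)/(z - 5)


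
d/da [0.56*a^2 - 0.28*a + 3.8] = 1.12*a - 0.28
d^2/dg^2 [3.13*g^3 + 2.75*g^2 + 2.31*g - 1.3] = 18.78*g + 5.5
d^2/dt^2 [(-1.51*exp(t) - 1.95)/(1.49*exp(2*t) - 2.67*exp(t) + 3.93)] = (-3.352351*exp(4*t) - 23.324013*exp(3*t) + 76.325697*exp(2*t) + 15.928524*exp(t) - 43.783344)*exp(t)/(3.307949*exp(6*t) - 17.783001*exp(5*t) + 58.041162*exp(4*t) - 112.842477*exp(3*t) + 153.088434*exp(2*t) - 123.713649*exp(t) + 60.698457)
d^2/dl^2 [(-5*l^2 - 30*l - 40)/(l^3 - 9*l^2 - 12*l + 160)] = 10*(-l^3 - 6*l^2 + 198*l - 778)/(l^6 - 39*l^5 + 627*l^4 - 5317*l^3 + 25080*l^2 - 62400*l + 64000)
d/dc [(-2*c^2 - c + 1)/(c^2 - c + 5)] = (3*c^2 - 22*c - 4)/(c^4 - 2*c^3 + 11*c^2 - 10*c + 25)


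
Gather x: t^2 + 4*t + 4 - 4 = t^2 + 4*t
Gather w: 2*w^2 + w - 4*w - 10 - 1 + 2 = 2*w^2 - 3*w - 9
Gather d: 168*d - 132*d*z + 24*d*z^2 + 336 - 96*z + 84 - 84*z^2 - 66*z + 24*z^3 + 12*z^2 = d*(24*z^2 - 132*z + 168) + 24*z^3 - 72*z^2 - 162*z + 420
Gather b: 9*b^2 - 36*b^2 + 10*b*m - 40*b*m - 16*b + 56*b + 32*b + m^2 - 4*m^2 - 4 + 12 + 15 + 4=-27*b^2 + b*(72 - 30*m) - 3*m^2 + 27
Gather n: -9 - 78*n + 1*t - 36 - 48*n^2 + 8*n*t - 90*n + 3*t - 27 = -48*n^2 + n*(8*t - 168) + 4*t - 72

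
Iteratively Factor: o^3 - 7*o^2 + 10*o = (o - 2)*(o^2 - 5*o) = (o - 5)*(o - 2)*(o)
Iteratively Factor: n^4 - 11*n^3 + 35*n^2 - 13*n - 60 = (n - 4)*(n^3 - 7*n^2 + 7*n + 15) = (n - 5)*(n - 4)*(n^2 - 2*n - 3) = (n - 5)*(n - 4)*(n - 3)*(n + 1)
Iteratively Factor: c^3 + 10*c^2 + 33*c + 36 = (c + 4)*(c^2 + 6*c + 9) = (c + 3)*(c + 4)*(c + 3)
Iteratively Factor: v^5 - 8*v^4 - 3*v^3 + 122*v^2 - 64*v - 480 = (v + 2)*(v^4 - 10*v^3 + 17*v^2 + 88*v - 240) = (v + 2)*(v + 3)*(v^3 - 13*v^2 + 56*v - 80) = (v - 4)*(v + 2)*(v + 3)*(v^2 - 9*v + 20) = (v - 4)^2*(v + 2)*(v + 3)*(v - 5)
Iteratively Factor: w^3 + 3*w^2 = (w)*(w^2 + 3*w) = w^2*(w + 3)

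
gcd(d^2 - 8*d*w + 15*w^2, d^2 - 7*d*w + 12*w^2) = -d + 3*w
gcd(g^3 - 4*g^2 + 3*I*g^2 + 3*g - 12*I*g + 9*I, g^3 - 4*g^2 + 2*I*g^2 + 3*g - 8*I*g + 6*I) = g^2 - 4*g + 3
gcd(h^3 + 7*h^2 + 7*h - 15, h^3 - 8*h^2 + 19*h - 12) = h - 1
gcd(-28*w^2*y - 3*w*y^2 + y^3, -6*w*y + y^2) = y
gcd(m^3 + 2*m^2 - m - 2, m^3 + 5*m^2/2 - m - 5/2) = m^2 - 1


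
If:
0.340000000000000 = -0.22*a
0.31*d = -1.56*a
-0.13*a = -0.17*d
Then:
No Solution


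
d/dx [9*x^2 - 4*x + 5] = 18*x - 4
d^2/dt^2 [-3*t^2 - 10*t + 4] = -6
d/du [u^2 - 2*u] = 2*u - 2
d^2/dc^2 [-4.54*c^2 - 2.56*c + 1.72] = -9.08000000000000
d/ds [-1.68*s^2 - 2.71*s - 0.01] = -3.36*s - 2.71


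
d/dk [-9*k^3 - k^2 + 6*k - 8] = -27*k^2 - 2*k + 6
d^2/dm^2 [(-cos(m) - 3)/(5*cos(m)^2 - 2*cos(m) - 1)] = 10*(-45*(1 - cos(2*m))^2*cos(m) - 62*(1 - cos(2*m))^2 - 40*cos(m) - 96*cos(2*m) - 18*cos(3*m) + 10*cos(5*m) + 192)/(4*cos(m) - 5*cos(2*m) - 3)^3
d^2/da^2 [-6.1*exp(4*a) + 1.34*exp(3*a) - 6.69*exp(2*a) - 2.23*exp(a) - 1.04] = (-97.6*exp(3*a) + 12.06*exp(2*a) - 26.76*exp(a) - 2.23)*exp(a)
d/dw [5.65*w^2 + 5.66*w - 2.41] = 11.3*w + 5.66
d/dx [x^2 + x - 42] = 2*x + 1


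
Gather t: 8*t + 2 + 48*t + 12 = 56*t + 14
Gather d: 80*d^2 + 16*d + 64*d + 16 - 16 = 80*d^2 + 80*d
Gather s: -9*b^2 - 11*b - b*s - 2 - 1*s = -9*b^2 - 11*b + s*(-b - 1) - 2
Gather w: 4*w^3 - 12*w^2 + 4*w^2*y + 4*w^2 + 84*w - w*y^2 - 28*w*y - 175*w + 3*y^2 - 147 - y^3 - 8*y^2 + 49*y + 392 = 4*w^3 + w^2*(4*y - 8) + w*(-y^2 - 28*y - 91) - y^3 - 5*y^2 + 49*y + 245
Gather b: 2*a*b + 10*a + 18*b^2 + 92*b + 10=10*a + 18*b^2 + b*(2*a + 92) + 10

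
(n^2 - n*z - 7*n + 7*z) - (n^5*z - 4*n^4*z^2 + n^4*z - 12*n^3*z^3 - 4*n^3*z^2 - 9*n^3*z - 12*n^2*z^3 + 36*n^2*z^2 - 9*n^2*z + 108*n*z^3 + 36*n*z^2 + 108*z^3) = -n^5*z + 4*n^4*z^2 - n^4*z + 12*n^3*z^3 + 4*n^3*z^2 + 9*n^3*z + 12*n^2*z^3 - 36*n^2*z^2 + 9*n^2*z + n^2 - 108*n*z^3 - 36*n*z^2 - n*z - 7*n - 108*z^3 + 7*z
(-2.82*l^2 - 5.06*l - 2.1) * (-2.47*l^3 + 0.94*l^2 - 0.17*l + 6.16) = 6.9654*l^5 + 9.8474*l^4 + 0.910000000000001*l^3 - 18.485*l^2 - 30.8126*l - 12.936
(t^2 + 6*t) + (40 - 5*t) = t^2 + t + 40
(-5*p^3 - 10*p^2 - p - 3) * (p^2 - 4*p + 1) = -5*p^5 + 10*p^4 + 34*p^3 - 9*p^2 + 11*p - 3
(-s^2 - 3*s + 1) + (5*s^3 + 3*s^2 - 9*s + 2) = 5*s^3 + 2*s^2 - 12*s + 3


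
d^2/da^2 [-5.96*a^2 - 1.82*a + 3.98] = -11.9200000000000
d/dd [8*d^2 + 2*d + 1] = 16*d + 2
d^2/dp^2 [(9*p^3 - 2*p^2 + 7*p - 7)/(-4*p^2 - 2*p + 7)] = 2*(-416*p^3 + 882*p^2 - 1743*p + 224)/(64*p^6 + 96*p^5 - 288*p^4 - 328*p^3 + 504*p^2 + 294*p - 343)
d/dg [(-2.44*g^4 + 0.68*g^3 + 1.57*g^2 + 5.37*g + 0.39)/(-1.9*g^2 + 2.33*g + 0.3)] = (9.272*g^5 - 18.3476*g^4 + 0.2408*g^3 + 14.4731*g^2 + 2.424*g + 0.7023)/(3.61*g^4 - 8.854*g^3 + 4.2889*g^2 + 1.398*g + 0.09)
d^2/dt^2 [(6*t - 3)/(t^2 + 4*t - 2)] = 6*(4*(t + 2)^2*(2*t - 1) - (6*t + 7)*(t^2 + 4*t - 2))/(t^2 + 4*t - 2)^3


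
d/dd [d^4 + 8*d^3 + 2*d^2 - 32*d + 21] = 4*d^3 + 24*d^2 + 4*d - 32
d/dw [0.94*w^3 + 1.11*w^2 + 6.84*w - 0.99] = 2.82*w^2 + 2.22*w + 6.84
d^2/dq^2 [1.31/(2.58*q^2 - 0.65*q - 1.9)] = (17.439768*q^2 - 4.39374*q - 1.31*(5.16*q - 0.65)*(10.32*q - 1.3) - 12.84324)/(-2.58*q^2 + 0.65*q + 1.9)^3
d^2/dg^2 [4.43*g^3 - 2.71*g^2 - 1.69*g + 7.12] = 26.58*g - 5.42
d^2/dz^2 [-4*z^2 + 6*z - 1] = -8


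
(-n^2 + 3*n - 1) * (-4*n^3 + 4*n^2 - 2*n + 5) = 4*n^5 - 16*n^4 + 18*n^3 - 15*n^2 + 17*n - 5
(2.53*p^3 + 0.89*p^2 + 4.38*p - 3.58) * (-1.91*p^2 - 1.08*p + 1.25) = -4.8323*p^5 - 4.4323*p^4 - 6.1645*p^3 + 3.2199*p^2 + 9.3414*p - 4.475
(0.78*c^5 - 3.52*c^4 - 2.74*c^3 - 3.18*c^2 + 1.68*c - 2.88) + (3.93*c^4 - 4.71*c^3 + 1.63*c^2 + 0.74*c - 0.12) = 0.78*c^5 + 0.41*c^4 - 7.45*c^3 - 1.55*c^2 + 2.42*c - 3.0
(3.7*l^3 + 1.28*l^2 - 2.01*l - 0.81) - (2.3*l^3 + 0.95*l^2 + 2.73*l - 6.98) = 1.4*l^3 + 0.33*l^2 - 4.74*l + 6.17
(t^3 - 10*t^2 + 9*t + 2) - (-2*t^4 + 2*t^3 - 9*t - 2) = 2*t^4 - t^3 - 10*t^2 + 18*t + 4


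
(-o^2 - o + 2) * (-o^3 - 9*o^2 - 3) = o^5 + 10*o^4 + 7*o^3 - 15*o^2 + 3*o - 6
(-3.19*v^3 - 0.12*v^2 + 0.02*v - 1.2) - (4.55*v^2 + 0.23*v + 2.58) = -3.19*v^3 - 4.67*v^2 - 0.21*v - 3.78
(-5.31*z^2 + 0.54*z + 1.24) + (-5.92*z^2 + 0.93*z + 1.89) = -11.23*z^2 + 1.47*z + 3.13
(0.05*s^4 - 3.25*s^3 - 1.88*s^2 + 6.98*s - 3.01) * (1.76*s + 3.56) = 0.088*s^5 - 5.542*s^4 - 14.8788*s^3 + 5.592*s^2 + 19.5512*s - 10.7156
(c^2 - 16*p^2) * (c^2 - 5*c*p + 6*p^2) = c^4 - 5*c^3*p - 10*c^2*p^2 + 80*c*p^3 - 96*p^4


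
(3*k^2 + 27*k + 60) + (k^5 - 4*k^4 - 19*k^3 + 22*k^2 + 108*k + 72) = k^5 - 4*k^4 - 19*k^3 + 25*k^2 + 135*k + 132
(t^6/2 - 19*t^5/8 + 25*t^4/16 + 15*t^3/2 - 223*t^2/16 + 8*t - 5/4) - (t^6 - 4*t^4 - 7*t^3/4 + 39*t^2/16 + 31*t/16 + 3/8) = -t^6/2 - 19*t^5/8 + 89*t^4/16 + 37*t^3/4 - 131*t^2/8 + 97*t/16 - 13/8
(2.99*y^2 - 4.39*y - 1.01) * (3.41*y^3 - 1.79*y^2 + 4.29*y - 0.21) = 10.1959*y^5 - 20.322*y^4 + 17.2411*y^3 - 17.6531*y^2 - 3.411*y + 0.2121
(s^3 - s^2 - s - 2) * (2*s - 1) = 2*s^4 - 3*s^3 - s^2 - 3*s + 2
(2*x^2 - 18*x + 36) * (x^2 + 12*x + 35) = 2*x^4 + 6*x^3 - 110*x^2 - 198*x + 1260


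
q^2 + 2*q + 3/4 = (q + 1/2)*(q + 3/2)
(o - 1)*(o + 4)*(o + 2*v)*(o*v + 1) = o^4*v + 2*o^3*v^2 + 3*o^3*v + o^3 + 6*o^2*v^2 - 2*o^2*v + 3*o^2 - 8*o*v^2 + 6*o*v - 4*o - 8*v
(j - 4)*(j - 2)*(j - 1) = j^3 - 7*j^2 + 14*j - 8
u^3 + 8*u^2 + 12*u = u*(u + 2)*(u + 6)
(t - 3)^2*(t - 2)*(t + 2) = t^4 - 6*t^3 + 5*t^2 + 24*t - 36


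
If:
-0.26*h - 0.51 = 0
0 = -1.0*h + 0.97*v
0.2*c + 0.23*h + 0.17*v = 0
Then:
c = 3.97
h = -1.96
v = -2.02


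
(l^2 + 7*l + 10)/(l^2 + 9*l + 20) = (l + 2)/(l + 4)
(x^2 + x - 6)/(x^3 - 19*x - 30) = (x - 2)/(x^2 - 3*x - 10)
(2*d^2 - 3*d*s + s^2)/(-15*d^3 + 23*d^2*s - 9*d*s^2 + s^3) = (-2*d + s)/(15*d^2 - 8*d*s + s^2)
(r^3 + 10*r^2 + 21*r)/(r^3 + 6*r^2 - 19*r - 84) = r/(r - 4)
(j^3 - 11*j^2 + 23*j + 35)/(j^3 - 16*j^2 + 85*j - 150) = (j^2 - 6*j - 7)/(j^2 - 11*j + 30)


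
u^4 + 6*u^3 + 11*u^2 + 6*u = u*(u + 1)*(u + 2)*(u + 3)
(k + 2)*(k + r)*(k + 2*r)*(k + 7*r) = k^4 + 10*k^3*r + 2*k^3 + 23*k^2*r^2 + 20*k^2*r + 14*k*r^3 + 46*k*r^2 + 28*r^3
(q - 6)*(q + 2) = q^2 - 4*q - 12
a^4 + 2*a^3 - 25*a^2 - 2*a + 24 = (a - 4)*(a - 1)*(a + 1)*(a + 6)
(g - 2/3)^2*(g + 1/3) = g^3 - g^2 + 4/27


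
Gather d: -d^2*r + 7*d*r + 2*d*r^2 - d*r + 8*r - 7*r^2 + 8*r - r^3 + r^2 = -d^2*r + d*(2*r^2 + 6*r) - r^3 - 6*r^2 + 16*r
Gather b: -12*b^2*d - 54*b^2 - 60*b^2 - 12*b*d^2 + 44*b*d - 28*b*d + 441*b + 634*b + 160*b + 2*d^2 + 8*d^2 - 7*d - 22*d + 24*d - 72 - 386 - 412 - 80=b^2*(-12*d - 114) + b*(-12*d^2 + 16*d + 1235) + 10*d^2 - 5*d - 950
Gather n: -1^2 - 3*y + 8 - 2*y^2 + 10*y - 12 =-2*y^2 + 7*y - 5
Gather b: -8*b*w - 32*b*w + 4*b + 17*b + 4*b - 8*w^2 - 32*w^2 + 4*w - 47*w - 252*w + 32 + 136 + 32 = b*(25 - 40*w) - 40*w^2 - 295*w + 200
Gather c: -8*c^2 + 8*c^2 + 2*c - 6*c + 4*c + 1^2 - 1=0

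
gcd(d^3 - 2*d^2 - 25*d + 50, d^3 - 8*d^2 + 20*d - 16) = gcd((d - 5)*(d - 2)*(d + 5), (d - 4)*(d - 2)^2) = d - 2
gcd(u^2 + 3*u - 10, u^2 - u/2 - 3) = u - 2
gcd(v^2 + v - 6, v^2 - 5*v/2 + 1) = v - 2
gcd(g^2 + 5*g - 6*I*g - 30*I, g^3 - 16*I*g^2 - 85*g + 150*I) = g - 6*I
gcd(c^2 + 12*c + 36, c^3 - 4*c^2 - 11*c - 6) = 1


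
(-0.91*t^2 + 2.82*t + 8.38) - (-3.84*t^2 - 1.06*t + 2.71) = 2.93*t^2 + 3.88*t + 5.67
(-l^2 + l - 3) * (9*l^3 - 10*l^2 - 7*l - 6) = -9*l^5 + 19*l^4 - 30*l^3 + 29*l^2 + 15*l + 18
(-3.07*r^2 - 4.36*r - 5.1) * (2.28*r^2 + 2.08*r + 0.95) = -6.9996*r^4 - 16.3264*r^3 - 23.6133*r^2 - 14.75*r - 4.845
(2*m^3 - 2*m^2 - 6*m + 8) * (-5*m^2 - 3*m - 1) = -10*m^5 + 4*m^4 + 34*m^3 - 20*m^2 - 18*m - 8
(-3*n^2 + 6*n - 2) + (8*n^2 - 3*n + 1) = 5*n^2 + 3*n - 1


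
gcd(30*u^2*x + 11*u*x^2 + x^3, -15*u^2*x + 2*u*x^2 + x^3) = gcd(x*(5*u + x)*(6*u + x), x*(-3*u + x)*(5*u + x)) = 5*u*x + x^2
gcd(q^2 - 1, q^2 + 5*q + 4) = q + 1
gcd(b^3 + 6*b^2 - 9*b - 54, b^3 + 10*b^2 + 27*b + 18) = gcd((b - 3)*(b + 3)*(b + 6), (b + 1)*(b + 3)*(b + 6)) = b^2 + 9*b + 18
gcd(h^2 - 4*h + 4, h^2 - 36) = 1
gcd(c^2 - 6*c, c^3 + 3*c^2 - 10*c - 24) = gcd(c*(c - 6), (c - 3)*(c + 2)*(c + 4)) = 1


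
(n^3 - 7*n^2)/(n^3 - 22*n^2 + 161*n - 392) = n^2/(n^2 - 15*n + 56)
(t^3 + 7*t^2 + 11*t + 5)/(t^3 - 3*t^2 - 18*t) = (t^3 + 7*t^2 + 11*t + 5)/(t*(t^2 - 3*t - 18))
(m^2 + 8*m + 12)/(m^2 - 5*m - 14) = (m + 6)/(m - 7)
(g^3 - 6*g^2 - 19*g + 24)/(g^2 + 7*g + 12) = (g^2 - 9*g + 8)/(g + 4)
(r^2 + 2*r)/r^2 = (r + 2)/r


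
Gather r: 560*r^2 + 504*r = 560*r^2 + 504*r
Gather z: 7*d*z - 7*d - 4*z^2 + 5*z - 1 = -7*d - 4*z^2 + z*(7*d + 5) - 1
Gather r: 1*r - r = 0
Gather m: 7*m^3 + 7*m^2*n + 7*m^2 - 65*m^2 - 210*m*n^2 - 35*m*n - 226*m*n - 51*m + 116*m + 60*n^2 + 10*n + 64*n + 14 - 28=7*m^3 + m^2*(7*n - 58) + m*(-210*n^2 - 261*n + 65) + 60*n^2 + 74*n - 14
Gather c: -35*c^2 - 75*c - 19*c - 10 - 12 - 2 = -35*c^2 - 94*c - 24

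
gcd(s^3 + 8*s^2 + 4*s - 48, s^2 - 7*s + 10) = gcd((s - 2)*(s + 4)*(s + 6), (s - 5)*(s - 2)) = s - 2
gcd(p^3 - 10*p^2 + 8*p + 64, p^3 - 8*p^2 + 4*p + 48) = p^2 - 2*p - 8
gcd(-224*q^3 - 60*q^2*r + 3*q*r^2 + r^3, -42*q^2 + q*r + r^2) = 7*q + r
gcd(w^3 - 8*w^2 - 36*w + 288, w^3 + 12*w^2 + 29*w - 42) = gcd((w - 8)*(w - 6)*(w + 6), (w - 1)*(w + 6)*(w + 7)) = w + 6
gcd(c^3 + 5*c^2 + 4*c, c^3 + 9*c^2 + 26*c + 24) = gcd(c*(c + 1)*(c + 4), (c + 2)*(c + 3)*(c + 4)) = c + 4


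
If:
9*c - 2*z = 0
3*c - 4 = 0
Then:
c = 4/3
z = 6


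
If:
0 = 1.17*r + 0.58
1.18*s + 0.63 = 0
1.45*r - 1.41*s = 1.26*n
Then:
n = 0.03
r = -0.50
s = -0.53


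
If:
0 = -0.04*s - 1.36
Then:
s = -34.00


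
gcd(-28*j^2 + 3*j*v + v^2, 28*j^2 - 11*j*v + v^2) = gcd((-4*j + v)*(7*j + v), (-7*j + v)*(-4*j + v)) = -4*j + v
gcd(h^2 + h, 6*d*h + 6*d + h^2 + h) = h + 1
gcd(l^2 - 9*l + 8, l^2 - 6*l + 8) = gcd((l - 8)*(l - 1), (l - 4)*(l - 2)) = 1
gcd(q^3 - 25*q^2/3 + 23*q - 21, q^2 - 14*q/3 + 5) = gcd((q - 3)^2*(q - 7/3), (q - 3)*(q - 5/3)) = q - 3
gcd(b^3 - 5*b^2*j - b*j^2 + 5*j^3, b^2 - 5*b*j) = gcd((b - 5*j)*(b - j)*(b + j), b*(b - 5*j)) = b - 5*j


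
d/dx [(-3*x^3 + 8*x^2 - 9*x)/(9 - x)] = (6*x^3 - 89*x^2 + 144*x - 81)/(x^2 - 18*x + 81)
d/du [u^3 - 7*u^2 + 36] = u*(3*u - 14)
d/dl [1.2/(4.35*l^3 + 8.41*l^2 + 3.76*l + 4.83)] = (-15.66*l^2 - 20.184*l - 4.512)/(4.35*l^3 + 8.41*l^2 + 3.76*l + 4.83)^2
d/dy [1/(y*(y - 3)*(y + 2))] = (-y*(y - 3) - y*(y + 2) - (y - 3)*(y + 2))/(y^2*(y - 3)^2*(y + 2)^2)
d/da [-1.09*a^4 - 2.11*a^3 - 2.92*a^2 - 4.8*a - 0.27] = -4.36*a^3 - 6.33*a^2 - 5.84*a - 4.8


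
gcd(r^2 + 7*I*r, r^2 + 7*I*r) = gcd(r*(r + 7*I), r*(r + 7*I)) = r^2 + 7*I*r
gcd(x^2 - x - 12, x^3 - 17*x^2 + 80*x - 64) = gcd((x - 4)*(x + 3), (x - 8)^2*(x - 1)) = 1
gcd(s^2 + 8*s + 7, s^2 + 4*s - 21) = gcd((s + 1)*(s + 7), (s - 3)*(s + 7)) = s + 7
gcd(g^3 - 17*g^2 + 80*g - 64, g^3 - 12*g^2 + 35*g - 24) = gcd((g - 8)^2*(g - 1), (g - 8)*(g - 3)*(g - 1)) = g^2 - 9*g + 8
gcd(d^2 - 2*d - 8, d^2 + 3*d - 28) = d - 4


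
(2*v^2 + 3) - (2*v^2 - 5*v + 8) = 5*v - 5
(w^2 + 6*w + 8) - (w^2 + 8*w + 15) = -2*w - 7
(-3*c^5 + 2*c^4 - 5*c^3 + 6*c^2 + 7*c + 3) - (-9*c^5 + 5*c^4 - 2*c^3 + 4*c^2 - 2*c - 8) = 6*c^5 - 3*c^4 - 3*c^3 + 2*c^2 + 9*c + 11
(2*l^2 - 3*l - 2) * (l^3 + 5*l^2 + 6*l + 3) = 2*l^5 + 7*l^4 - 5*l^3 - 22*l^2 - 21*l - 6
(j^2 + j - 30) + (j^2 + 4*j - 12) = 2*j^2 + 5*j - 42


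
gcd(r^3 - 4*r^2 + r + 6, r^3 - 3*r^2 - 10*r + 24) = r - 2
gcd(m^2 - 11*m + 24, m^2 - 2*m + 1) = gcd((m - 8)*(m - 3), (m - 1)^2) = 1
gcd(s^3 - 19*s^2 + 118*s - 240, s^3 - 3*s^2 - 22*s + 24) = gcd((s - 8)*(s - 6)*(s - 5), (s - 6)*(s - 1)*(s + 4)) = s - 6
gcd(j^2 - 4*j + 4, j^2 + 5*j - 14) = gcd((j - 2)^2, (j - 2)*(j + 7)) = j - 2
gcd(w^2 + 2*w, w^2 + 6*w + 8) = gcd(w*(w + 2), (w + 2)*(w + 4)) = w + 2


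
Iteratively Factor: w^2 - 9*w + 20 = (w - 4)*(w - 5)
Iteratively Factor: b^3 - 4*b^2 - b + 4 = (b + 1)*(b^2 - 5*b + 4) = (b - 1)*(b + 1)*(b - 4)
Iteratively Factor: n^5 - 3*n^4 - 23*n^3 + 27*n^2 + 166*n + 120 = (n - 5)*(n^4 + 2*n^3 - 13*n^2 - 38*n - 24) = (n - 5)*(n - 4)*(n^3 + 6*n^2 + 11*n + 6) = (n - 5)*(n - 4)*(n + 2)*(n^2 + 4*n + 3) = (n - 5)*(n - 4)*(n + 1)*(n + 2)*(n + 3)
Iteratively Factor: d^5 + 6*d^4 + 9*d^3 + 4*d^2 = (d + 1)*(d^4 + 5*d^3 + 4*d^2) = d*(d + 1)*(d^3 + 5*d^2 + 4*d) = d^2*(d + 1)*(d^2 + 5*d + 4) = d^2*(d + 1)*(d + 4)*(d + 1)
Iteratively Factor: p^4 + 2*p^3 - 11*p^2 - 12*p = (p)*(p^3 + 2*p^2 - 11*p - 12) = p*(p - 3)*(p^2 + 5*p + 4) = p*(p - 3)*(p + 4)*(p + 1)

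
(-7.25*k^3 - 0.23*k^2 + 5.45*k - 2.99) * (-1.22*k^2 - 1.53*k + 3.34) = 8.845*k^5 + 11.3731*k^4 - 30.5121*k^3 - 5.4589*k^2 + 22.7777*k - 9.9866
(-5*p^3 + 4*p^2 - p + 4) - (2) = -5*p^3 + 4*p^2 - p + 2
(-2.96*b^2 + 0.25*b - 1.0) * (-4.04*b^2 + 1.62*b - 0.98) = 11.9584*b^4 - 5.8052*b^3 + 7.3458*b^2 - 1.865*b + 0.98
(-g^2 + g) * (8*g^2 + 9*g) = -8*g^4 - g^3 + 9*g^2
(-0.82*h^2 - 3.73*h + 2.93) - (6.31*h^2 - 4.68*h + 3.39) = -7.13*h^2 + 0.95*h - 0.46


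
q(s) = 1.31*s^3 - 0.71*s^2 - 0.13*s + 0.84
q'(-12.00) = 582.83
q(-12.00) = -2363.52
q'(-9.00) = 330.98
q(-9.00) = -1010.49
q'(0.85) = 1.50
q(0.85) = 1.02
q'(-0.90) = 4.33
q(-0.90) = -0.57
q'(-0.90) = 4.33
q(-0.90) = -0.57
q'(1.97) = 12.32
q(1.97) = 7.84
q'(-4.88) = 100.39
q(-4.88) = -167.67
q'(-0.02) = -0.10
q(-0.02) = 0.84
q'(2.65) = 23.71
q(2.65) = 19.89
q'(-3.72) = 59.54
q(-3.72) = -75.94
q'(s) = 3.93*s^2 - 1.42*s - 0.13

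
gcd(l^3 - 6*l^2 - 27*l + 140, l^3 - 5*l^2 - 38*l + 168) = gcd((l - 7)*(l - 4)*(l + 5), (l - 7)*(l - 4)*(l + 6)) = l^2 - 11*l + 28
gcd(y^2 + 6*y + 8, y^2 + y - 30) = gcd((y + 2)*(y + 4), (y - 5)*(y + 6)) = 1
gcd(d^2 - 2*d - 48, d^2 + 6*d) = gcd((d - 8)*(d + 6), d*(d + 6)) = d + 6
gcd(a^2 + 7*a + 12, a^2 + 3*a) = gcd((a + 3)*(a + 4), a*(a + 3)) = a + 3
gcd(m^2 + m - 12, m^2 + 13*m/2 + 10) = m + 4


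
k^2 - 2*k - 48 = (k - 8)*(k + 6)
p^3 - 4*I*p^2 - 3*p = p*(p - 3*I)*(p - I)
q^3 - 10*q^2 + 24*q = q*(q - 6)*(q - 4)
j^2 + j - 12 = (j - 3)*(j + 4)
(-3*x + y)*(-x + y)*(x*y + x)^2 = 3*x^4*y^2 + 6*x^4*y + 3*x^4 - 4*x^3*y^3 - 8*x^3*y^2 - 4*x^3*y + x^2*y^4 + 2*x^2*y^3 + x^2*y^2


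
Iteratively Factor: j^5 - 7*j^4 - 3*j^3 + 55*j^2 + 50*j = (j)*(j^4 - 7*j^3 - 3*j^2 + 55*j + 50) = j*(j + 1)*(j^3 - 8*j^2 + 5*j + 50) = j*(j + 1)*(j + 2)*(j^2 - 10*j + 25) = j*(j - 5)*(j + 1)*(j + 2)*(j - 5)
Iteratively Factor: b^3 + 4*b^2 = (b)*(b^2 + 4*b) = b*(b + 4)*(b)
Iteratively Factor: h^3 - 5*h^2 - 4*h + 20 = (h - 2)*(h^2 - 3*h - 10) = (h - 5)*(h - 2)*(h + 2)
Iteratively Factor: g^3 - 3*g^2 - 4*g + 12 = (g - 2)*(g^2 - g - 6) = (g - 2)*(g + 2)*(g - 3)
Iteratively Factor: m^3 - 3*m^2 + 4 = (m - 2)*(m^2 - m - 2) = (m - 2)^2*(m + 1)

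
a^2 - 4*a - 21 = (a - 7)*(a + 3)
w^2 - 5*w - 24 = (w - 8)*(w + 3)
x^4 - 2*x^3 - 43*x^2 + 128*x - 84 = (x - 6)*(x - 2)*(x - 1)*(x + 7)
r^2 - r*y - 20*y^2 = (r - 5*y)*(r + 4*y)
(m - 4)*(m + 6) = m^2 + 2*m - 24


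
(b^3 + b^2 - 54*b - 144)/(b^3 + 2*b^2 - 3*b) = (b^2 - 2*b - 48)/(b*(b - 1))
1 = 1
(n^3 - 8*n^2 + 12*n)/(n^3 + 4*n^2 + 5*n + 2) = n*(n^2 - 8*n + 12)/(n^3 + 4*n^2 + 5*n + 2)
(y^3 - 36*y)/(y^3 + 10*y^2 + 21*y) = (y^2 - 36)/(y^2 + 10*y + 21)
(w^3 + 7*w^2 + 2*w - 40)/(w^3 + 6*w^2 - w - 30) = (w + 4)/(w + 3)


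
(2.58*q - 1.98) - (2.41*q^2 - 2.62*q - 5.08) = -2.41*q^2 + 5.2*q + 3.1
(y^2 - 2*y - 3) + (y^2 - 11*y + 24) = 2*y^2 - 13*y + 21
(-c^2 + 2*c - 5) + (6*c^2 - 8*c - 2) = 5*c^2 - 6*c - 7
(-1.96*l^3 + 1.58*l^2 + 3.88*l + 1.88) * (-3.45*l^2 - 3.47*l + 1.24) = 6.762*l^5 + 1.3502*l^4 - 21.299*l^3 - 17.9904*l^2 - 1.7124*l + 2.3312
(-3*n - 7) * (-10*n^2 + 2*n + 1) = 30*n^3 + 64*n^2 - 17*n - 7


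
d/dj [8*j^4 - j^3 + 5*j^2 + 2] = j*(32*j^2 - 3*j + 10)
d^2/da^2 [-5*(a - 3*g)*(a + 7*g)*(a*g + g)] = 10*g*(-3*a - 4*g - 1)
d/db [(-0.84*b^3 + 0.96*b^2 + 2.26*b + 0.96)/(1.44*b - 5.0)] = (-2.4192*b^3 + 13.9824*b^2 - 9.6*b - 12.6824)/(2.0736*b^2 - 14.4*b + 25.0)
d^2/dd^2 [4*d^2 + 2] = 8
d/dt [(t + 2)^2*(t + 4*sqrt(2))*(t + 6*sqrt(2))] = 4*t^3 + 12*t^2 + 30*sqrt(2)*t^2 + 104*t + 80*sqrt(2)*t + 40*sqrt(2) + 192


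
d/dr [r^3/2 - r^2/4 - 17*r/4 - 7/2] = 3*r^2/2 - r/2 - 17/4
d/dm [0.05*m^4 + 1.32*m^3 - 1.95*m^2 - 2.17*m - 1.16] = 0.2*m^3 + 3.96*m^2 - 3.9*m - 2.17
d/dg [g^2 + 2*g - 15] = 2*g + 2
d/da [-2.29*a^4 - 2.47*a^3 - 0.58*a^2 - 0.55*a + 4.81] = -9.16*a^3 - 7.41*a^2 - 1.16*a - 0.55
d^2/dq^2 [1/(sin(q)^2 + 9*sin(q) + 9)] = (-4*sin(q)^4 - 27*sin(q)^3 - 39*sin(q)^2 + 135*sin(q) + 144)/(sin(q)^2 + 9*sin(q) + 9)^3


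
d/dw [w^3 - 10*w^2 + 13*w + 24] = 3*w^2 - 20*w + 13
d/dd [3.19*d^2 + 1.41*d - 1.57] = 6.38*d + 1.41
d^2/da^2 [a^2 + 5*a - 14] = 2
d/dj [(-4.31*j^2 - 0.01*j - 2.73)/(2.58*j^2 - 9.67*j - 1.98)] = (41.7035*j^2 + 31.1544*j - 26.3793)/(6.6564*j^4 - 49.8972*j^3 + 83.2921*j^2 + 38.2932*j + 3.9204)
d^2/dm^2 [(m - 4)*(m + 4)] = 2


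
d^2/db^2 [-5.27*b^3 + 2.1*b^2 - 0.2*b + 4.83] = 4.2 - 31.62*b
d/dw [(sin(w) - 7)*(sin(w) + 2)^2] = 3*(sin(w) - 4)*(sin(w) + 2)*cos(w)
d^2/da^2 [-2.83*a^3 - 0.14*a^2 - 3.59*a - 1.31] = -16.98*a - 0.28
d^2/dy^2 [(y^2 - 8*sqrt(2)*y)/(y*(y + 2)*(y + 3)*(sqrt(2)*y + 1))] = 2*(6*y^5 - 93*sqrt(2)*y^4 + 30*y^4 - 635*sqrt(2)*y^3 - 89*y^3 - 1548*sqrt(2)*y^2 - 720*y^2 - 1650*sqrt(2)*y - 1218*y - 764*sqrt(2) - 510)/(2*sqrt(2)*y^9 + 6*y^8 + 30*sqrt(2)*y^8 + 90*y^7 + 189*sqrt(2)*y^7 + 559*y^6 + 655*sqrt(2)*y^6 + 1845*y^5 + 1395*sqrt(2)*y^5 + 1995*sqrt(2)*y^4 + 3441*y^4 + 2106*sqrt(2)*y^3 + 3545*y^3 + 1854*y^2 + 1620*sqrt(2)*y^2 + 540*y + 648*sqrt(2)*y + 216)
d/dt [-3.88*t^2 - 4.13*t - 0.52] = -7.76*t - 4.13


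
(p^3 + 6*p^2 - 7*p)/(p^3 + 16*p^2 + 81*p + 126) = p*(p - 1)/(p^2 + 9*p + 18)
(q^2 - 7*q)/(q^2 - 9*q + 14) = q/(q - 2)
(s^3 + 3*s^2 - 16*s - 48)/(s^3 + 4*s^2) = (s^2 - s - 12)/s^2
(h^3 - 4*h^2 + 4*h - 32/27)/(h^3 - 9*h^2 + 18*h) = (h^3 - 4*h^2 + 4*h - 32/27)/(h*(h^2 - 9*h + 18))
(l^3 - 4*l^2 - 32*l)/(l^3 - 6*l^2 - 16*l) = (l + 4)/(l + 2)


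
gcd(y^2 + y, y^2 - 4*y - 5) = y + 1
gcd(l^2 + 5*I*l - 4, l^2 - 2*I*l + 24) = l + 4*I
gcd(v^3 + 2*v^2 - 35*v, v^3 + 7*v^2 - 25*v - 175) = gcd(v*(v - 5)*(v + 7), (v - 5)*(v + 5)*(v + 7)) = v^2 + 2*v - 35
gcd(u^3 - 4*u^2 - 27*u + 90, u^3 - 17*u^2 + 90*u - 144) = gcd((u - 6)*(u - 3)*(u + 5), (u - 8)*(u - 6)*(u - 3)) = u^2 - 9*u + 18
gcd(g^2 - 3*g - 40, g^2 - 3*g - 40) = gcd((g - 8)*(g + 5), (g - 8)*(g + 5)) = g^2 - 3*g - 40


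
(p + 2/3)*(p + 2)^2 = p^3 + 14*p^2/3 + 20*p/3 + 8/3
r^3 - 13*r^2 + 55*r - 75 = (r - 5)^2*(r - 3)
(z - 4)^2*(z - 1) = z^3 - 9*z^2 + 24*z - 16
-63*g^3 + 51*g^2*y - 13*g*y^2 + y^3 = (-7*g + y)*(-3*g + y)^2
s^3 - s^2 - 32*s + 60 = (s - 5)*(s - 2)*(s + 6)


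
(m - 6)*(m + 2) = m^2 - 4*m - 12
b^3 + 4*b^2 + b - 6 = (b - 1)*(b + 2)*(b + 3)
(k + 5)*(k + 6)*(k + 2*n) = k^3 + 2*k^2*n + 11*k^2 + 22*k*n + 30*k + 60*n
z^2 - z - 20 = (z - 5)*(z + 4)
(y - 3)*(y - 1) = y^2 - 4*y + 3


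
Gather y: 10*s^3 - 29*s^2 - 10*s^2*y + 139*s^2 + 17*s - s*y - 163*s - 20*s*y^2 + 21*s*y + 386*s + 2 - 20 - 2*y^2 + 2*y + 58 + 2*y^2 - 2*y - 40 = 10*s^3 + 110*s^2 - 20*s*y^2 + 240*s + y*(-10*s^2 + 20*s)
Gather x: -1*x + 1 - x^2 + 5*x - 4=-x^2 + 4*x - 3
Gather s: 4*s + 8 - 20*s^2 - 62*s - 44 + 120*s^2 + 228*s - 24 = 100*s^2 + 170*s - 60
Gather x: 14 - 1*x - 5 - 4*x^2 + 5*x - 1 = -4*x^2 + 4*x + 8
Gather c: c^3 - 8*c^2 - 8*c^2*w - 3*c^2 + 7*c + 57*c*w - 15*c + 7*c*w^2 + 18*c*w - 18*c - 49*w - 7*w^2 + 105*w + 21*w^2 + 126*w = c^3 + c^2*(-8*w - 11) + c*(7*w^2 + 75*w - 26) + 14*w^2 + 182*w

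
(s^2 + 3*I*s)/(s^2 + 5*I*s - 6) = s/(s + 2*I)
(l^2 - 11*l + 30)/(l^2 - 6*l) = (l - 5)/l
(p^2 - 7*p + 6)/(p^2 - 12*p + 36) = (p - 1)/(p - 6)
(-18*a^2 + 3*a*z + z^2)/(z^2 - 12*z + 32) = (-18*a^2 + 3*a*z + z^2)/(z^2 - 12*z + 32)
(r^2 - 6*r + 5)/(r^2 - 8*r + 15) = (r - 1)/(r - 3)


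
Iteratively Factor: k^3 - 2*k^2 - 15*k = (k)*(k^2 - 2*k - 15) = k*(k + 3)*(k - 5)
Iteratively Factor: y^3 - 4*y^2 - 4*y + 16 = (y - 4)*(y^2 - 4) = (y - 4)*(y + 2)*(y - 2)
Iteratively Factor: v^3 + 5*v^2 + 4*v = (v)*(v^2 + 5*v + 4) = v*(v + 4)*(v + 1)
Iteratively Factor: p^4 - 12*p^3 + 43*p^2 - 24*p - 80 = (p - 5)*(p^3 - 7*p^2 + 8*p + 16) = (p - 5)*(p - 4)*(p^2 - 3*p - 4) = (p - 5)*(p - 4)*(p + 1)*(p - 4)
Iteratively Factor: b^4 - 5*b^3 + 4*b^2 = (b - 1)*(b^3 - 4*b^2) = b*(b - 1)*(b^2 - 4*b) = b^2*(b - 1)*(b - 4)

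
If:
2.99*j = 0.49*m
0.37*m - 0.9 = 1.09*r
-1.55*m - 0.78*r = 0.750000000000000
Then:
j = -0.01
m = -0.06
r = -0.85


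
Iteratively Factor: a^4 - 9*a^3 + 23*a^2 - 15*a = (a - 3)*(a^3 - 6*a^2 + 5*a) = a*(a - 3)*(a^2 - 6*a + 5) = a*(a - 3)*(a - 1)*(a - 5)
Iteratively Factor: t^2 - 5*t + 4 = (t - 1)*(t - 4)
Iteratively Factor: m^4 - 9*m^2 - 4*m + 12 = (m + 2)*(m^3 - 2*m^2 - 5*m + 6) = (m - 1)*(m + 2)*(m^2 - m - 6) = (m - 3)*(m - 1)*(m + 2)*(m + 2)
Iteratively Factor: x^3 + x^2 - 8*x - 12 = (x + 2)*(x^2 - x - 6) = (x - 3)*(x + 2)*(x + 2)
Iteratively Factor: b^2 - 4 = (b - 2)*(b + 2)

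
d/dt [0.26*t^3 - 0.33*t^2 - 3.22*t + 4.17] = 0.78*t^2 - 0.66*t - 3.22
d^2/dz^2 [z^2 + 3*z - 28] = 2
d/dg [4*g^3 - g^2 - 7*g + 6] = 12*g^2 - 2*g - 7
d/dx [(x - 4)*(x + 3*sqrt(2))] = 2*x - 4 + 3*sqrt(2)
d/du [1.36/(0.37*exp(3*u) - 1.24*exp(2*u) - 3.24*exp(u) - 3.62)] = (-1.5096*exp(2*u) + 3.3728*exp(u) + 4.4064)*exp(u)/(-0.37*exp(3*u) + 1.24*exp(2*u) + 3.24*exp(u) + 3.62)^2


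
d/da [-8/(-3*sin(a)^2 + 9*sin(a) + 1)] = 24*(3 - 2*sin(a))*cos(a)/(-3*sin(a)^2 + 9*sin(a) + 1)^2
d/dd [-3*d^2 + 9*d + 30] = 9 - 6*d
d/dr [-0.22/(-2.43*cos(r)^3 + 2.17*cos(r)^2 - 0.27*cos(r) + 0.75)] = (1.6038*cos(r)^2 - 0.9548*cos(r) + 0.0594)*sin(r)/(2.43*cos(r)^3 - 2.17*cos(r)^2 + 0.27*cos(r) - 0.75)^2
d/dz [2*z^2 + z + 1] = 4*z + 1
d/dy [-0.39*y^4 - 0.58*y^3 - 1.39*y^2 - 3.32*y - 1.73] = -1.56*y^3 - 1.74*y^2 - 2.78*y - 3.32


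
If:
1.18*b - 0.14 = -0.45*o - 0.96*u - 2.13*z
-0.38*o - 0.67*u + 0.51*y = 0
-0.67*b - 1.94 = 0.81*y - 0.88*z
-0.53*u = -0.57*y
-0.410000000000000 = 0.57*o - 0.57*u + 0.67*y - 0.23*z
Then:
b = -2.24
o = -0.35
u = 0.67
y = 0.63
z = 1.08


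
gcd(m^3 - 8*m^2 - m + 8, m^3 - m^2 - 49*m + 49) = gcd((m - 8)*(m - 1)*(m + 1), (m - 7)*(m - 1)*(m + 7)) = m - 1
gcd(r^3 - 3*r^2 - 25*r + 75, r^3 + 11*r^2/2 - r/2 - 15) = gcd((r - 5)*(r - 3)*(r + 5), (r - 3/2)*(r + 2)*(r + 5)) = r + 5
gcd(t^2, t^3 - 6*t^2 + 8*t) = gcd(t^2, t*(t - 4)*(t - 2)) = t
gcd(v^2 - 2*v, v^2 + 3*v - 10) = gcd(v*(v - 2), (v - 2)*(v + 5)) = v - 2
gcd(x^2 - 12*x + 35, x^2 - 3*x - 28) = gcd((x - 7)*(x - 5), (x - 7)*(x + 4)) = x - 7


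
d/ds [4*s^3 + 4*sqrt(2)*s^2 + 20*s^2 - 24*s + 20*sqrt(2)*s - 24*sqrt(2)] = 12*s^2 + 8*sqrt(2)*s + 40*s - 24 + 20*sqrt(2)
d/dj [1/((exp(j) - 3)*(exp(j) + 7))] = 2*(-exp(j) - 2)*exp(j)/(exp(4*j) + 8*exp(3*j) - 26*exp(2*j) - 168*exp(j) + 441)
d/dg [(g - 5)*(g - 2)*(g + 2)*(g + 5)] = 4*g^3 - 58*g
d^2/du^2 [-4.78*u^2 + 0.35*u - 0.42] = -9.56000000000000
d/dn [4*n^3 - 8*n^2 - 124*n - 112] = 12*n^2 - 16*n - 124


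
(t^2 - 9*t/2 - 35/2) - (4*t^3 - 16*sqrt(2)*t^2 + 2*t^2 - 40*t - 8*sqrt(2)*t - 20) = -4*t^3 - t^2 + 16*sqrt(2)*t^2 + 8*sqrt(2)*t + 71*t/2 + 5/2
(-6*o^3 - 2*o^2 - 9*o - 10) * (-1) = 6*o^3 + 2*o^2 + 9*o + 10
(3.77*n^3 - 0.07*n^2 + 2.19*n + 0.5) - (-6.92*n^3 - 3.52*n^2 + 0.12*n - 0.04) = 10.69*n^3 + 3.45*n^2 + 2.07*n + 0.54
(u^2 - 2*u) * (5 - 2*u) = -2*u^3 + 9*u^2 - 10*u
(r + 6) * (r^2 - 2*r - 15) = r^3 + 4*r^2 - 27*r - 90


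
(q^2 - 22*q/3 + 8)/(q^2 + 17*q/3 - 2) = (3*q^2 - 22*q + 24)/(3*q^2 + 17*q - 6)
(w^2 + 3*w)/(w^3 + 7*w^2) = (w + 3)/(w*(w + 7))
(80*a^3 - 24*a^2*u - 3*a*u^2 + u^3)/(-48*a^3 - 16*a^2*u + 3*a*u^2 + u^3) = (-20*a^2 + a*u + u^2)/(12*a^2 + 7*a*u + u^2)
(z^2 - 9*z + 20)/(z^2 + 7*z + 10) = (z^2 - 9*z + 20)/(z^2 + 7*z + 10)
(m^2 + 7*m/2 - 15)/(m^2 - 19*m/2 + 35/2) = (m + 6)/(m - 7)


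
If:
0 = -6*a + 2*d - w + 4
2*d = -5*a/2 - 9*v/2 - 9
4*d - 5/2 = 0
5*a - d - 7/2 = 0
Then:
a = 33/40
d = 5/8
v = -197/72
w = 3/10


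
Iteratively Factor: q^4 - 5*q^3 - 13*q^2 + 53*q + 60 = (q - 4)*(q^3 - q^2 - 17*q - 15) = (q - 4)*(q + 3)*(q^2 - 4*q - 5) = (q - 5)*(q - 4)*(q + 3)*(q + 1)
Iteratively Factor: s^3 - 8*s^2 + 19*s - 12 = (s - 4)*(s^2 - 4*s + 3) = (s - 4)*(s - 1)*(s - 3)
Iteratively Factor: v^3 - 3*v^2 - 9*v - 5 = (v + 1)*(v^2 - 4*v - 5) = (v - 5)*(v + 1)*(v + 1)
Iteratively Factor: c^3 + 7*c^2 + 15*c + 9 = (c + 1)*(c^2 + 6*c + 9) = (c + 1)*(c + 3)*(c + 3)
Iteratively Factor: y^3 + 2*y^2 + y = (y + 1)*(y^2 + y) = (y + 1)^2*(y)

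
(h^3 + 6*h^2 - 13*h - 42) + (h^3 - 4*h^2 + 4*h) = 2*h^3 + 2*h^2 - 9*h - 42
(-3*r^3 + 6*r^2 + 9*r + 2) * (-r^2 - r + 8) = 3*r^5 - 3*r^4 - 39*r^3 + 37*r^2 + 70*r + 16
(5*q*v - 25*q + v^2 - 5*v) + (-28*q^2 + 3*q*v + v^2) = -28*q^2 + 8*q*v - 25*q + 2*v^2 - 5*v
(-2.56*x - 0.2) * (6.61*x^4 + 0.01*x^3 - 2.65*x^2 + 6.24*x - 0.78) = -16.9216*x^5 - 1.3476*x^4 + 6.782*x^3 - 15.4444*x^2 + 0.7488*x + 0.156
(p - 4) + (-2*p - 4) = -p - 8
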